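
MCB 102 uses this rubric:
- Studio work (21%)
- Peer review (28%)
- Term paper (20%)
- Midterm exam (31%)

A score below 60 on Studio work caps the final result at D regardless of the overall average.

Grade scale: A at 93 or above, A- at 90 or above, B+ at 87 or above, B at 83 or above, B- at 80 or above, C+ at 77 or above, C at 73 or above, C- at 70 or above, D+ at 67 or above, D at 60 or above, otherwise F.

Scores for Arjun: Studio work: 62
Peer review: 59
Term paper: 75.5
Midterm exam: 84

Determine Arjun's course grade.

C-

Studio work score 62 ≥ 60: minimum met.
Weighted total:
  Studio work 62 × 0.21 = 13.02
  Peer review 59 × 0.28 = 16.52
  Term paper 75.5 × 0.2 = 15.1
  Midterm exam 84 × 0.31 = 26.04
Sum = 70.68
70.68 is ≥ 70 and < 73 → C-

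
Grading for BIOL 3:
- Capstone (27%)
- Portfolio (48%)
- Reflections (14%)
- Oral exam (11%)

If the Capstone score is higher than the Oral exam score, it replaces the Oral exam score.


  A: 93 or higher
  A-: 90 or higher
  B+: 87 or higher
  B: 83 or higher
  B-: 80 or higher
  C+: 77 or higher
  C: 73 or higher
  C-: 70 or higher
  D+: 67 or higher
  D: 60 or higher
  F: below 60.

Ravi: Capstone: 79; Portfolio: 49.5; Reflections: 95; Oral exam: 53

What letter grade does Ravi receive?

D+

Capstone (79) > Oral exam (53), so Oral exam counts as 79.
Weighted total:
  Capstone 79 × 0.27 = 21.33
  Portfolio 49.5 × 0.48 = 23.76
  Reflections 95 × 0.14 = 13.3
  Oral exam 79 × 0.11 = 8.69
Sum = 67.08
67.08 is ≥ 67 and < 70 → D+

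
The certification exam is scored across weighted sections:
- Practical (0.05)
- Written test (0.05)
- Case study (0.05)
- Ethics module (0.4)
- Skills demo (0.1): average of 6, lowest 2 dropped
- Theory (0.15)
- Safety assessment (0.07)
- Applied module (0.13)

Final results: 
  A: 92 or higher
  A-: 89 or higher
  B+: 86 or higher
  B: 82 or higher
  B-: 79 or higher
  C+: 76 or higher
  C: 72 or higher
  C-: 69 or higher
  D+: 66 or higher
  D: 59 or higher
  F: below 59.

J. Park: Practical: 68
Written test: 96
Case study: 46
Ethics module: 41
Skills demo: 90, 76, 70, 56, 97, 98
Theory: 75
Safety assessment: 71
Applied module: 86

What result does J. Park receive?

Skills demo: drop 56, 70 → average of remaining 4 = 361/4 = 90.25
Weighted total:
  Practical 68 × 0.05 = 3.4
  Written test 96 × 0.05 = 4.8
  Case study 46 × 0.05 = 2.3
  Ethics module 41 × 0.4 = 16.4
  Skills demo 90.25 × 0.1 = 9.025
  Theory 75 × 0.15 = 11.25
  Safety assessment 71 × 0.07 = 4.97
  Applied module 86 × 0.13 = 11.18
Sum = 63.325
63.325 is ≥ 59 and < 66 → D

D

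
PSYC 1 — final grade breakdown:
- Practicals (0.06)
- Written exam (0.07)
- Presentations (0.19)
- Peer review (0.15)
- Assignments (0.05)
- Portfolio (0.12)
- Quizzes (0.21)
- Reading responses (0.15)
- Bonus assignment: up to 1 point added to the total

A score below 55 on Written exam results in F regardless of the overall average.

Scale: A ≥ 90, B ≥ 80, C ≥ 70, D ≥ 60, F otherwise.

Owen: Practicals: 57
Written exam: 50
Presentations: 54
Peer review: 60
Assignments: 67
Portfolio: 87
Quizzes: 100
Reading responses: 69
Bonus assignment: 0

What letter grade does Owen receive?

F

Written exam score 50 < 55: minimum not met.
Weighted total:
  Practicals 57 × 0.06 = 3.42
  Written exam 50 × 0.07 = 3.5
  Presentations 54 × 0.19 = 10.26
  Peer review 60 × 0.15 = 9
  Assignments 67 × 0.05 = 3.35
  Portfolio 87 × 0.12 = 10.44
  Quizzes 100 × 0.21 = 21
  Reading responses 69 × 0.15 = 10.35
Sum = 71.32
Bonus assignment: 71.32 + 0 = 71.32
Because the Written exam minimum was not met, the result is F.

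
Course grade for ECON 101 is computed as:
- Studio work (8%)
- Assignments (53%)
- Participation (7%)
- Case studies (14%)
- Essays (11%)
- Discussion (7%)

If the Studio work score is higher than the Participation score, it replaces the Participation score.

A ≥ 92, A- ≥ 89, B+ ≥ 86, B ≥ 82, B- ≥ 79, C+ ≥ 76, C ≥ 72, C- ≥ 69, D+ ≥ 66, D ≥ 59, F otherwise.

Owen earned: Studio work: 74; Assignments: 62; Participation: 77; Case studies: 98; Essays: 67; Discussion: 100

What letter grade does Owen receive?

C

Studio work (74) ≤ Participation (77), so Participation stays at 77.
Weighted total:
  Studio work 74 × 0.08 = 5.92
  Assignments 62 × 0.53 = 32.86
  Participation 77 × 0.07 = 5.39
  Case studies 98 × 0.14 = 13.72
  Essays 67 × 0.11 = 7.37
  Discussion 100 × 0.07 = 7
Sum = 72.26
72.26 is ≥ 72 and < 76 → C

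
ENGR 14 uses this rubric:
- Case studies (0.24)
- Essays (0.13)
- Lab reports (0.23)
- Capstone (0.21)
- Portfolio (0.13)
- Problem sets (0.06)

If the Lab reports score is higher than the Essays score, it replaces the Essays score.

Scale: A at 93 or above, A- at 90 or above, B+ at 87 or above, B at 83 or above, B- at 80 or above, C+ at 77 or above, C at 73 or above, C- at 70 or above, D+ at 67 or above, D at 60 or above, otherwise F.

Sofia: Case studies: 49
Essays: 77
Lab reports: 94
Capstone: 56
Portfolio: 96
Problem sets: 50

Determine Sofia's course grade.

C-

Lab reports (94) > Essays (77), so Essays counts as 94.
Weighted total:
  Case studies 49 × 0.24 = 11.76
  Essays 94 × 0.13 = 12.22
  Lab reports 94 × 0.23 = 21.62
  Capstone 56 × 0.21 = 11.76
  Portfolio 96 × 0.13 = 12.48
  Problem sets 50 × 0.06 = 3
Sum = 72.84
72.84 is ≥ 70 and < 73 → C-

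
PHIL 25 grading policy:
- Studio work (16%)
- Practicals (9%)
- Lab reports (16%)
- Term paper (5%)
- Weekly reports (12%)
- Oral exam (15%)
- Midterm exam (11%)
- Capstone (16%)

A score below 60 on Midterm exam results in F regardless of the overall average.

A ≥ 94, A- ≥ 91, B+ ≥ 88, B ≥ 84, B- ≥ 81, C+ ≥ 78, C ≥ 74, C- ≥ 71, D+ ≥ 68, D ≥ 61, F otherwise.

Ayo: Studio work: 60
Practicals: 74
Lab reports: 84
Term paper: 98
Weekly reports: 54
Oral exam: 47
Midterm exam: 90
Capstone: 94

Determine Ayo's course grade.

C-

Midterm exam score 90 ≥ 60: minimum met.
Weighted total:
  Studio work 60 × 0.16 = 9.6
  Practicals 74 × 0.09 = 6.66
  Lab reports 84 × 0.16 = 13.44
  Term paper 98 × 0.05 = 4.9
  Weekly reports 54 × 0.12 = 6.48
  Oral exam 47 × 0.15 = 7.05
  Midterm exam 90 × 0.11 = 9.9
  Capstone 94 × 0.16 = 15.04
Sum = 73.07
73.07 is ≥ 71 and < 74 → C-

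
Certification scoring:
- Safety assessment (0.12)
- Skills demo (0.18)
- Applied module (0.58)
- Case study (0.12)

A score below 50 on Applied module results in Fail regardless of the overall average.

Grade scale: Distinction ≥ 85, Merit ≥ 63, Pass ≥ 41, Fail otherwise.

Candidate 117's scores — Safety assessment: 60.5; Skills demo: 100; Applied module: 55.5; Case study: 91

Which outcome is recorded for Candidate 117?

Applied module score 55.5 ≥ 50: minimum met.
Weighted total:
  Safety assessment 60.5 × 0.12 = 7.26
  Skills demo 100 × 0.18 = 18
  Applied module 55.5 × 0.58 = 32.19
  Case study 91 × 0.12 = 10.92
Sum = 68.37
68.37 is ≥ 63 and < 85 → Merit

Merit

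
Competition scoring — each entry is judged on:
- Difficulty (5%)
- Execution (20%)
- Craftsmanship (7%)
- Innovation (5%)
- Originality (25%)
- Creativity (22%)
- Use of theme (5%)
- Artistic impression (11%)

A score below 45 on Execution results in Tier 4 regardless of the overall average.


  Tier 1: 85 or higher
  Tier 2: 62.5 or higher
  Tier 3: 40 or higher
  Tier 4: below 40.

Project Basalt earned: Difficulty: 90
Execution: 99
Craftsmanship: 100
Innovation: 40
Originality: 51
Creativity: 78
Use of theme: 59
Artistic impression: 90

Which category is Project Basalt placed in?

Execution score 99 ≥ 45: minimum met.
Weighted total:
  Difficulty 90 × 0.05 = 4.5
  Execution 99 × 0.2 = 19.8
  Craftsmanship 100 × 0.07 = 7
  Innovation 40 × 0.05 = 2
  Originality 51 × 0.25 = 12.75
  Creativity 78 × 0.22 = 17.16
  Use of theme 59 × 0.05 = 2.95
  Artistic impression 90 × 0.11 = 9.9
Sum = 76.06
76.06 is ≥ 62.5 and < 85 → Tier 2

Tier 2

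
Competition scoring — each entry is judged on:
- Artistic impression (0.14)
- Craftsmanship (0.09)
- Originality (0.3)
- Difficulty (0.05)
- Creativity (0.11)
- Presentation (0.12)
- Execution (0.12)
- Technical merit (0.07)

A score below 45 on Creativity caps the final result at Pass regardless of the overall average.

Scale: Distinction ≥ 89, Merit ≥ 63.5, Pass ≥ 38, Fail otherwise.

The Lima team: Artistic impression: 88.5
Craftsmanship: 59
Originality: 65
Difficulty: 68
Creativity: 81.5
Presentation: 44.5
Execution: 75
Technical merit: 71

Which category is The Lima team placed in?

Merit

Creativity score 81.5 ≥ 45: minimum met.
Weighted total:
  Artistic impression 88.5 × 0.14 = 12.39
  Craftsmanship 59 × 0.09 = 5.31
  Originality 65 × 0.3 = 19.5
  Difficulty 68 × 0.05 = 3.4
  Creativity 81.5 × 0.11 = 8.965
  Presentation 44.5 × 0.12 = 5.34
  Execution 75 × 0.12 = 9
  Technical merit 71 × 0.07 = 4.97
Sum = 68.875
68.875 is ≥ 63.5 and < 89 → Merit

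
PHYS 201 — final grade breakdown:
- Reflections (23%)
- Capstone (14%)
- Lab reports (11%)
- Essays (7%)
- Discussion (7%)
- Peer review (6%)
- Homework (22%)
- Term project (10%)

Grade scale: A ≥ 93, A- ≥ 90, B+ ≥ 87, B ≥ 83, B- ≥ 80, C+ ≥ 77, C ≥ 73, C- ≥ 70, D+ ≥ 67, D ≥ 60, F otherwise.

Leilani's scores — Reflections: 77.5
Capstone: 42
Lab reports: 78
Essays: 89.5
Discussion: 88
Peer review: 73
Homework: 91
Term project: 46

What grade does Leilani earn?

Weighted total:
  Reflections 77.5 × 0.23 = 17.825
  Capstone 42 × 0.14 = 5.88
  Lab reports 78 × 0.11 = 8.58
  Essays 89.5 × 0.07 = 6.265
  Discussion 88 × 0.07 = 6.16
  Peer review 73 × 0.06 = 4.38
  Homework 91 × 0.22 = 20.02
  Term project 46 × 0.1 = 4.6
Sum = 73.71
73.71 is ≥ 73 and < 77 → C

C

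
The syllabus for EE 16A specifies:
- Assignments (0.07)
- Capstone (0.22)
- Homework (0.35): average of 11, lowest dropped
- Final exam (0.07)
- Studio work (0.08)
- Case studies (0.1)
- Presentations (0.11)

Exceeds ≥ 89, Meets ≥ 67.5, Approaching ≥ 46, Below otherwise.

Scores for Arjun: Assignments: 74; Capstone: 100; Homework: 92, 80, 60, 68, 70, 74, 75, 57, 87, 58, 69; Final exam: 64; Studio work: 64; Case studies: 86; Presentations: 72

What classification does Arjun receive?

Homework: drop 57 → average of remaining 10 = 733/10 = 73.3
Weighted total:
  Assignments 74 × 0.07 = 5.18
  Capstone 100 × 0.22 = 22
  Homework 73.3 × 0.35 = 25.655
  Final exam 64 × 0.07 = 4.48
  Studio work 64 × 0.08 = 5.12
  Case studies 86 × 0.1 = 8.6
  Presentations 72 × 0.11 = 7.92
Sum = 78.955
78.955 is ≥ 67.5 and < 89 → Meets

Meets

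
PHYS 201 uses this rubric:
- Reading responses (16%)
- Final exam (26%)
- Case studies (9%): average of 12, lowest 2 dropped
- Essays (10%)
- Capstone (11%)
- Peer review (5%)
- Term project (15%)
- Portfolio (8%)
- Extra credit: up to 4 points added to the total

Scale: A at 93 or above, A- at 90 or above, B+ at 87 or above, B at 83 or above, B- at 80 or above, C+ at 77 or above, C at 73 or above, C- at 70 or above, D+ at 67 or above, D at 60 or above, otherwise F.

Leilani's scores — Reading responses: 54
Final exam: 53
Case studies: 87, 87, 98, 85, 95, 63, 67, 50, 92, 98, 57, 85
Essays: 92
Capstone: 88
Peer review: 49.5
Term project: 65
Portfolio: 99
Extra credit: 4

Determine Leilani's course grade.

C

Case studies: drop 50, 57 → average of remaining 10 = 857/10 = 85.7
Weighted total:
  Reading responses 54 × 0.16 = 8.64
  Final exam 53 × 0.26 = 13.78
  Case studies 85.7 × 0.09 = 7.713
  Essays 92 × 0.1 = 9.2
  Capstone 88 × 0.11 = 9.68
  Peer review 49.5 × 0.05 = 2.475
  Term project 65 × 0.15 = 9.75
  Portfolio 99 × 0.08 = 7.92
Sum = 69.158
Extra credit: 69.158 + 4 = 73.158
73.158 is ≥ 73 and < 77 → C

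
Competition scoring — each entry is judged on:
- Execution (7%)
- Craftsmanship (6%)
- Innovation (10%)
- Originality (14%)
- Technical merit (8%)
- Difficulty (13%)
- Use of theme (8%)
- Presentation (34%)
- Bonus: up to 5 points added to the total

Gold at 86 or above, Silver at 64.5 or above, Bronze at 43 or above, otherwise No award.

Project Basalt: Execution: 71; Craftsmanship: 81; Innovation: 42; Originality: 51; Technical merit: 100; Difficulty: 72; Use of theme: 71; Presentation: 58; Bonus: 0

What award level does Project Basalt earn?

Weighted total:
  Execution 71 × 0.07 = 4.97
  Craftsmanship 81 × 0.06 = 4.86
  Innovation 42 × 0.1 = 4.2
  Originality 51 × 0.14 = 7.14
  Technical merit 100 × 0.08 = 8
  Difficulty 72 × 0.13 = 9.36
  Use of theme 71 × 0.08 = 5.68
  Presentation 58 × 0.34 = 19.72
Sum = 63.93
Bonus: 63.93 + 0 = 63.93
63.93 is ≥ 43 and < 64.5 → Bronze

Bronze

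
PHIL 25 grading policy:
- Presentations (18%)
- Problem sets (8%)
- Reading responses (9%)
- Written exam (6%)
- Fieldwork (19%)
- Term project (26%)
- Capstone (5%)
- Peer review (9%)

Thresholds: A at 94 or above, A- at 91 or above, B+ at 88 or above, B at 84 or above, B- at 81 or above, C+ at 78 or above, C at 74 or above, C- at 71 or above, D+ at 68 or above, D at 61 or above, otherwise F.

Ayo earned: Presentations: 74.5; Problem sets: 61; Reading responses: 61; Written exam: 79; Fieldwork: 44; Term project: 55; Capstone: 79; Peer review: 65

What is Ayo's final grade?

Weighted total:
  Presentations 74.5 × 0.18 = 13.41
  Problem sets 61 × 0.08 = 4.88
  Reading responses 61 × 0.09 = 5.49
  Written exam 79 × 0.06 = 4.74
  Fieldwork 44 × 0.19 = 8.36
  Term project 55 × 0.26 = 14.3
  Capstone 79 × 0.05 = 3.95
  Peer review 65 × 0.09 = 5.85
Sum = 60.98
60.98 < 61 → F

F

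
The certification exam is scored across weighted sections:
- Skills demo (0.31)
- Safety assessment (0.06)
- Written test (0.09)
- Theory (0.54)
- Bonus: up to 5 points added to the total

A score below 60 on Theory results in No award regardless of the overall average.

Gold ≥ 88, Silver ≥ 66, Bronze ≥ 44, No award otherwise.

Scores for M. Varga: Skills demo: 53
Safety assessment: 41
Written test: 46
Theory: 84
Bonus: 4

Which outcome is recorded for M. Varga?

Silver

Theory score 84 ≥ 60: minimum met.
Weighted total:
  Skills demo 53 × 0.31 = 16.43
  Safety assessment 41 × 0.06 = 2.46
  Written test 46 × 0.09 = 4.14
  Theory 84 × 0.54 = 45.36
Sum = 68.39
Bonus: 68.39 + 4 = 72.39
72.39 is ≥ 66 and < 88 → Silver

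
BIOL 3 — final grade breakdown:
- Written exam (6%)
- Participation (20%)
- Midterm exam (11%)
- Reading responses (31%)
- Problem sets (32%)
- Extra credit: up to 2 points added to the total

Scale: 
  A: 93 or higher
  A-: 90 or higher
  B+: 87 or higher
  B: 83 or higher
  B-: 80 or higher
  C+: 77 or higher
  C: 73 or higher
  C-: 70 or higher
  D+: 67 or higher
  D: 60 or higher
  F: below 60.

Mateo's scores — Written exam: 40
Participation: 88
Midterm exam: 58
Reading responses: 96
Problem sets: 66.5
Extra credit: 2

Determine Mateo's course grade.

C+

Weighted total:
  Written exam 40 × 0.06 = 2.4
  Participation 88 × 0.2 = 17.6
  Midterm exam 58 × 0.11 = 6.38
  Reading responses 96 × 0.31 = 29.76
  Problem sets 66.5 × 0.32 = 21.28
Sum = 77.42
Extra credit: 77.42 + 2 = 79.42
79.42 is ≥ 77 and < 80 → C+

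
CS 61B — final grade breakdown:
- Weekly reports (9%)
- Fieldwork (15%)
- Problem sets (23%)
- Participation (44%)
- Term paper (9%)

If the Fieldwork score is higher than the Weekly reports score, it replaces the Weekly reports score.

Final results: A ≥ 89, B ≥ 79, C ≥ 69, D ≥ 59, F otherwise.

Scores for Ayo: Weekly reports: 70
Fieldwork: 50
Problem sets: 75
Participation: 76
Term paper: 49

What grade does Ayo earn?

Fieldwork (50) ≤ Weekly reports (70), so Weekly reports stays at 70.
Weighted total:
  Weekly reports 70 × 0.09 = 6.3
  Fieldwork 50 × 0.15 = 7.5
  Problem sets 75 × 0.23 = 17.25
  Participation 76 × 0.44 = 33.44
  Term paper 49 × 0.09 = 4.41
Sum = 68.9
68.9 is ≥ 59 and < 69 → D

D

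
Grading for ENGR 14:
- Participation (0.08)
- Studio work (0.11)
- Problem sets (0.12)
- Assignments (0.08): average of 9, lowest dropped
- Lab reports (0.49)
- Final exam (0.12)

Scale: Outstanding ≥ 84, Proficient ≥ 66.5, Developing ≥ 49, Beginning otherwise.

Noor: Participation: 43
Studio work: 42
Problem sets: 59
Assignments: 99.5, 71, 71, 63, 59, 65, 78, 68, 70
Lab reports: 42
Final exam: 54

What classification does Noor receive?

Assignments: drop 59 → average of remaining 8 = 585.5/8 = 73.1875
Weighted total:
  Participation 43 × 0.08 = 3.44
  Studio work 42 × 0.11 = 4.62
  Problem sets 59 × 0.12 = 7.08
  Assignments 73.1875 × 0.08 = 5.855
  Lab reports 42 × 0.49 = 20.58
  Final exam 54 × 0.12 = 6.48
Sum = 48.055
48.055 < 49 → Beginning

Beginning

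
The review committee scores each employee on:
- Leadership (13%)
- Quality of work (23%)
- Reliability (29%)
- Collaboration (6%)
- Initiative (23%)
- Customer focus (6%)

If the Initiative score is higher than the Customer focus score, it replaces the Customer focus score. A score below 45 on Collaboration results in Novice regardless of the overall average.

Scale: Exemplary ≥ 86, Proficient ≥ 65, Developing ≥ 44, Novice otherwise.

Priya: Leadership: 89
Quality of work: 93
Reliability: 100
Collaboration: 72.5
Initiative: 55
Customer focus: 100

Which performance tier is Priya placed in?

Proficient

Initiative (55) ≤ Customer focus (100), so Customer focus stays at 100.
Collaboration score 72.5 ≥ 45: minimum met.
Weighted total:
  Leadership 89 × 0.13 = 11.57
  Quality of work 93 × 0.23 = 21.39
  Reliability 100 × 0.29 = 29
  Collaboration 72.5 × 0.06 = 4.35
  Initiative 55 × 0.23 = 12.65
  Customer focus 100 × 0.06 = 6
Sum = 84.96
84.96 is ≥ 65 and < 86 → Proficient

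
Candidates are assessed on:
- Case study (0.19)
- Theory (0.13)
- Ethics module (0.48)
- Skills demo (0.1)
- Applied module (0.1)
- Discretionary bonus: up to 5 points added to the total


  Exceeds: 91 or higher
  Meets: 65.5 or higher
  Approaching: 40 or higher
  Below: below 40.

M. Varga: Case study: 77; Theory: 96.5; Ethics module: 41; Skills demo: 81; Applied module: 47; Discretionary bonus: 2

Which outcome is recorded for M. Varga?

Weighted total:
  Case study 77 × 0.19 = 14.63
  Theory 96.5 × 0.13 = 12.545
  Ethics module 41 × 0.48 = 19.68
  Skills demo 81 × 0.1 = 8.1
  Applied module 47 × 0.1 = 4.7
Sum = 59.655
Discretionary bonus: 59.655 + 2 = 61.655
61.655 is ≥ 40 and < 65.5 → Approaching

Approaching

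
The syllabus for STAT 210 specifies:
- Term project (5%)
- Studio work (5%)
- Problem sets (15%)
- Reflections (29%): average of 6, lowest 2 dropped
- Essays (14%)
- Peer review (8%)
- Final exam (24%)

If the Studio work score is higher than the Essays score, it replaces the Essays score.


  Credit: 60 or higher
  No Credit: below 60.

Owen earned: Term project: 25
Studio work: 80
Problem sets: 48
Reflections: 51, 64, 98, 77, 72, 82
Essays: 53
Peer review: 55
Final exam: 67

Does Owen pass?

Credit

Reflections: drop 51, 64 → average of remaining 4 = 329/4 = 82.25
Studio work (80) > Essays (53), so Essays counts as 80.
Weighted total:
  Term project 25 × 0.05 = 1.25
  Studio work 80 × 0.05 = 4
  Problem sets 48 × 0.15 = 7.2
  Reflections 82.25 × 0.29 = 23.8525
  Essays 80 × 0.14 = 11.2
  Peer review 55 × 0.08 = 4.4
  Final exam 67 × 0.24 = 16.08
Sum = 67.9825
67.9825 ≥ 60 → Credit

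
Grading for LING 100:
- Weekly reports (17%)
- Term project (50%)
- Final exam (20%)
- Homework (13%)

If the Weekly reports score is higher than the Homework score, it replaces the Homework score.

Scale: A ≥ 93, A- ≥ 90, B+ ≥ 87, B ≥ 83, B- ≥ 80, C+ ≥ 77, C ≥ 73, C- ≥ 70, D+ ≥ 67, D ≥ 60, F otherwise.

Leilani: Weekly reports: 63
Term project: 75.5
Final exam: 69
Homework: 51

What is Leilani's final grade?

Weekly reports (63) > Homework (51), so Homework counts as 63.
Weighted total:
  Weekly reports 63 × 0.17 = 10.71
  Term project 75.5 × 0.5 = 37.75
  Final exam 69 × 0.2 = 13.8
  Homework 63 × 0.13 = 8.19
Sum = 70.45
70.45 is ≥ 70 and < 73 → C-

C-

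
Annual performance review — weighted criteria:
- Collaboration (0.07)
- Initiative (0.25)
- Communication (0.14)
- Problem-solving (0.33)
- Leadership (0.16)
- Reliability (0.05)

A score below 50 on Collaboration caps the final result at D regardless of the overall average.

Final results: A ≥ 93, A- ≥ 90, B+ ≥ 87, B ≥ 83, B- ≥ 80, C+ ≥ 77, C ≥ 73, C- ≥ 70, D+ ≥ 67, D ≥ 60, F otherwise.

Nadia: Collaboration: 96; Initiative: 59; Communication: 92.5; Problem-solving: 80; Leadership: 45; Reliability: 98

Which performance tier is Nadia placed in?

Collaboration score 96 ≥ 50: minimum met.
Weighted total:
  Collaboration 96 × 0.07 = 6.72
  Initiative 59 × 0.25 = 14.75
  Communication 92.5 × 0.14 = 12.95
  Problem-solving 80 × 0.33 = 26.4
  Leadership 45 × 0.16 = 7.2
  Reliability 98 × 0.05 = 4.9
Sum = 72.92
72.92 is ≥ 70 and < 73 → C-

C-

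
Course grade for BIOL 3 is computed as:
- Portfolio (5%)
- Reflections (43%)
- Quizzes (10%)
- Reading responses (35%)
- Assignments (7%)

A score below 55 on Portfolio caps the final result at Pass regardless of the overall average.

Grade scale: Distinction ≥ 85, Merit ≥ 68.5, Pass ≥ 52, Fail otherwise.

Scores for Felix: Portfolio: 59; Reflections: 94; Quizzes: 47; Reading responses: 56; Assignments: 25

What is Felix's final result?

Portfolio score 59 ≥ 55: minimum met.
Weighted total:
  Portfolio 59 × 0.05 = 2.95
  Reflections 94 × 0.43 = 40.42
  Quizzes 47 × 0.1 = 4.7
  Reading responses 56 × 0.35 = 19.6
  Assignments 25 × 0.07 = 1.75
Sum = 69.42
69.42 is ≥ 68.5 and < 85 → Merit

Merit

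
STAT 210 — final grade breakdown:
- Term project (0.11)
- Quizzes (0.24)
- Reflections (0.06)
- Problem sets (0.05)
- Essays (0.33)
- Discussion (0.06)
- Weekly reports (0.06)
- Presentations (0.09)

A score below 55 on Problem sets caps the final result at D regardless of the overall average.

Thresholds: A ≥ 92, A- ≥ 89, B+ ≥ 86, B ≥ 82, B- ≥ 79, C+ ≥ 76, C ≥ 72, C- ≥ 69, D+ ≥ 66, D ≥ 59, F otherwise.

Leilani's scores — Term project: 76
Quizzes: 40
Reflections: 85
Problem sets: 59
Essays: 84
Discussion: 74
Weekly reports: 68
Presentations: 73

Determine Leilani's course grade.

D+

Problem sets score 59 ≥ 55: minimum met.
Weighted total:
  Term project 76 × 0.11 = 8.36
  Quizzes 40 × 0.24 = 9.6
  Reflections 85 × 0.06 = 5.1
  Problem sets 59 × 0.05 = 2.95
  Essays 84 × 0.33 = 27.72
  Discussion 74 × 0.06 = 4.44
  Weekly reports 68 × 0.06 = 4.08
  Presentations 73 × 0.09 = 6.57
Sum = 68.82
68.82 is ≥ 66 and < 69 → D+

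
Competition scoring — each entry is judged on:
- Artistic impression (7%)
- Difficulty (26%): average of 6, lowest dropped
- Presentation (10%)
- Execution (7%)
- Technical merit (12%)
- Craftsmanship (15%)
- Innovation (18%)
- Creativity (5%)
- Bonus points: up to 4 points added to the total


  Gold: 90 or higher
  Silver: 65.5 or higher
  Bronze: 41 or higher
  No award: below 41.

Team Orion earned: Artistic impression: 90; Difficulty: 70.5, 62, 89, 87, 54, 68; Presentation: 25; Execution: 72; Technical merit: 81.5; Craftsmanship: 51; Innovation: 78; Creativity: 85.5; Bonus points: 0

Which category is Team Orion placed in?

Silver

Difficulty: drop 54 → average of remaining 5 = 376.5/5 = 75.3
Weighted total:
  Artistic impression 90 × 0.07 = 6.3
  Difficulty 75.3 × 0.26 = 19.578
  Presentation 25 × 0.1 = 2.5
  Execution 72 × 0.07 = 5.04
  Technical merit 81.5 × 0.12 = 9.78
  Craftsmanship 51 × 0.15 = 7.65
  Innovation 78 × 0.18 = 14.04
  Creativity 85.5 × 0.05 = 4.275
Sum = 69.163
Bonus points: 69.163 + 0 = 69.163
69.163 is ≥ 65.5 and < 90 → Silver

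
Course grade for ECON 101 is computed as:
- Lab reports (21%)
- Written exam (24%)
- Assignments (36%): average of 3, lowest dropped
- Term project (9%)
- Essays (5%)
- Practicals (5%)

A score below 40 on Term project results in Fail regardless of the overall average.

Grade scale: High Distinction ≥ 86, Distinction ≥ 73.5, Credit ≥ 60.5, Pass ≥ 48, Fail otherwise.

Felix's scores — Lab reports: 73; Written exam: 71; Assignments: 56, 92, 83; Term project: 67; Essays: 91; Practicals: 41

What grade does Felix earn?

Distinction

Assignments: drop 56 → average of remaining 2 = 175/2 = 87.5
Term project score 67 ≥ 40: minimum met.
Weighted total:
  Lab reports 73 × 0.21 = 15.33
  Written exam 71 × 0.24 = 17.04
  Assignments 87.5 × 0.36 = 31.5
  Term project 67 × 0.09 = 6.03
  Essays 91 × 0.05 = 4.55
  Practicals 41 × 0.05 = 2.05
Sum = 76.5
76.5 is ≥ 73.5 and < 86 → Distinction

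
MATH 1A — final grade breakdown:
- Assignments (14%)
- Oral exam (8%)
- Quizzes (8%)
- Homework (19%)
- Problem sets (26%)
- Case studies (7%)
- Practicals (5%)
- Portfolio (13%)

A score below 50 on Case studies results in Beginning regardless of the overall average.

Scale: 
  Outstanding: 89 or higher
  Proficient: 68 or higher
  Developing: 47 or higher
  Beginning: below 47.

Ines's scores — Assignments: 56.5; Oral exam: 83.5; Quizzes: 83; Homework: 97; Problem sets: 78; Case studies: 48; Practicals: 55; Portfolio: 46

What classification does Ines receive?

Case studies score 48 < 50: minimum not met.
Weighted total:
  Assignments 56.5 × 0.14 = 7.91
  Oral exam 83.5 × 0.08 = 6.68
  Quizzes 83 × 0.08 = 6.64
  Homework 97 × 0.19 = 18.43
  Problem sets 78 × 0.26 = 20.28
  Case studies 48 × 0.07 = 3.36
  Practicals 55 × 0.05 = 2.75
  Portfolio 46 × 0.13 = 5.98
Sum = 72.03
Because the Case studies minimum was not met, the result is Beginning.

Beginning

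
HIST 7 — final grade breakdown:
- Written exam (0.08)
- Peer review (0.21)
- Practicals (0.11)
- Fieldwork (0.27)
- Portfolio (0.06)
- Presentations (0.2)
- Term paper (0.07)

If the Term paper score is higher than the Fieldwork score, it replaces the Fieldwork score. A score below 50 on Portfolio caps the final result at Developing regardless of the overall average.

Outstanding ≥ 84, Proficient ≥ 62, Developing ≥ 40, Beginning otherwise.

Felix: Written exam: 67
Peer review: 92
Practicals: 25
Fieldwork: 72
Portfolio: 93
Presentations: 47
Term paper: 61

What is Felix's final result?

Proficient

Term paper (61) ≤ Fieldwork (72), so Fieldwork stays at 72.
Portfolio score 93 ≥ 50: minimum met.
Weighted total:
  Written exam 67 × 0.08 = 5.36
  Peer review 92 × 0.21 = 19.32
  Practicals 25 × 0.11 = 2.75
  Fieldwork 72 × 0.27 = 19.44
  Portfolio 93 × 0.06 = 5.58
  Presentations 47 × 0.2 = 9.4
  Term paper 61 × 0.07 = 4.27
Sum = 66.12
66.12 is ≥ 62 and < 84 → Proficient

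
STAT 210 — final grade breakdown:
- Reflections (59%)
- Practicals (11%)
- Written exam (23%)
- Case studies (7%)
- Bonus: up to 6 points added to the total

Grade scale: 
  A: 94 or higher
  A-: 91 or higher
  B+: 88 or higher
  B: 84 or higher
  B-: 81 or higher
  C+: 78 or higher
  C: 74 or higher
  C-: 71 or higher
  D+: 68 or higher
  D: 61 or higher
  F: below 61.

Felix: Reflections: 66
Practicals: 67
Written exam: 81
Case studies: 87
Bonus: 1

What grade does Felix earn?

C-

Weighted total:
  Reflections 66 × 0.59 = 38.94
  Practicals 67 × 0.11 = 7.37
  Written exam 81 × 0.23 = 18.63
  Case studies 87 × 0.07 = 6.09
Sum = 71.03
Bonus: 71.03 + 1 = 72.03
72.03 is ≥ 71 and < 74 → C-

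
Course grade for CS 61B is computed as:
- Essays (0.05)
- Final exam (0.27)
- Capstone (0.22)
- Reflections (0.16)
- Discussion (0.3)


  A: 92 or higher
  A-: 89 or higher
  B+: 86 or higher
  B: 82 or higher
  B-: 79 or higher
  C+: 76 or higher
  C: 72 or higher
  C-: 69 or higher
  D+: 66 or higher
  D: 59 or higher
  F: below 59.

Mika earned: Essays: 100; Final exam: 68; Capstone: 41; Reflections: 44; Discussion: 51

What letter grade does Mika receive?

Weighted total:
  Essays 100 × 0.05 = 5
  Final exam 68 × 0.27 = 18.36
  Capstone 41 × 0.22 = 9.02
  Reflections 44 × 0.16 = 7.04
  Discussion 51 × 0.3 = 15.3
Sum = 54.72
54.72 < 59 → F

F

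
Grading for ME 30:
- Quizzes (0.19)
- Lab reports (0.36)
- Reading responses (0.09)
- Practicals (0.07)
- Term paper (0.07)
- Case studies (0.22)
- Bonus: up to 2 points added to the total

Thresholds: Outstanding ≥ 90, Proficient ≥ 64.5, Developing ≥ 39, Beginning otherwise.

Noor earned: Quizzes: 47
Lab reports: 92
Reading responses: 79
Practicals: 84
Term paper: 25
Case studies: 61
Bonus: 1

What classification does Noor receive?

Weighted total:
  Quizzes 47 × 0.19 = 8.93
  Lab reports 92 × 0.36 = 33.12
  Reading responses 79 × 0.09 = 7.11
  Practicals 84 × 0.07 = 5.88
  Term paper 25 × 0.07 = 1.75
  Case studies 61 × 0.22 = 13.42
Sum = 70.21
Bonus: 70.21 + 1 = 71.21
71.21 is ≥ 64.5 and < 90 → Proficient

Proficient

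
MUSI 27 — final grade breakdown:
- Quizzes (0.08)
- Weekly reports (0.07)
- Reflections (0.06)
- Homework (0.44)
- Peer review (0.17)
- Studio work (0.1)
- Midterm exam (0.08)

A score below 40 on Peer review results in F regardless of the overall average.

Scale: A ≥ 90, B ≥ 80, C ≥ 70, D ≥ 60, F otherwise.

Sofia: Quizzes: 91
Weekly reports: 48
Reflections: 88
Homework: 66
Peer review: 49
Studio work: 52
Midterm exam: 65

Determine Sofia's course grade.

D

Peer review score 49 ≥ 40: minimum met.
Weighted total:
  Quizzes 91 × 0.08 = 7.28
  Weekly reports 48 × 0.07 = 3.36
  Reflections 88 × 0.06 = 5.28
  Homework 66 × 0.44 = 29.04
  Peer review 49 × 0.17 = 8.33
  Studio work 52 × 0.1 = 5.2
  Midterm exam 65 × 0.08 = 5.2
Sum = 63.69
63.69 is ≥ 60 and < 70 → D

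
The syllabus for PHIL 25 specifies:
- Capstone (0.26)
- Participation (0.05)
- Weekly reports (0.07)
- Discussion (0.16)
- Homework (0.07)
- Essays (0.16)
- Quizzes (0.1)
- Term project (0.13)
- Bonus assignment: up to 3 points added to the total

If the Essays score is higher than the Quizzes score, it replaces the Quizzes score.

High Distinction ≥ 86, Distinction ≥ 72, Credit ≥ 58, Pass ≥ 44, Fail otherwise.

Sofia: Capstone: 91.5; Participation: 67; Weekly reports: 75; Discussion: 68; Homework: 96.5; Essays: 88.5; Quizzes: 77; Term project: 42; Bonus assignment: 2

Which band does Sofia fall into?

Essays (88.5) > Quizzes (77), so Quizzes counts as 88.5.
Weighted total:
  Capstone 91.5 × 0.26 = 23.79
  Participation 67 × 0.05 = 3.35
  Weekly reports 75 × 0.07 = 5.25
  Discussion 68 × 0.16 = 10.88
  Homework 96.5 × 0.07 = 6.755
  Essays 88.5 × 0.16 = 14.16
  Quizzes 88.5 × 0.1 = 8.85
  Term project 42 × 0.13 = 5.46
Sum = 78.495
Bonus assignment: 78.495 + 2 = 80.495
80.495 is ≥ 72 and < 86 → Distinction

Distinction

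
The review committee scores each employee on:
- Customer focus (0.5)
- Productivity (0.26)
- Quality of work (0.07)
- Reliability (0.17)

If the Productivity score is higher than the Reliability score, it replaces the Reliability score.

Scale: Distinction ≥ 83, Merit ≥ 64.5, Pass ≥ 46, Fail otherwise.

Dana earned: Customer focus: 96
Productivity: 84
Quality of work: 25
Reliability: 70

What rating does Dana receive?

Distinction

Productivity (84) > Reliability (70), so Reliability counts as 84.
Weighted total:
  Customer focus 96 × 0.5 = 48
  Productivity 84 × 0.26 = 21.84
  Quality of work 25 × 0.07 = 1.75
  Reliability 84 × 0.17 = 14.28
Sum = 85.87
85.87 ≥ 83 → Distinction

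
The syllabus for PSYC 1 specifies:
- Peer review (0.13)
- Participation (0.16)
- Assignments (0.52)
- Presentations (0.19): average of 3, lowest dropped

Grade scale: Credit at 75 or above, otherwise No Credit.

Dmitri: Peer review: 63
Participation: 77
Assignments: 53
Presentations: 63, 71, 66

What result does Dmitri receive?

No Credit

Presentations: drop 63 → average of remaining 2 = 137/2 = 68.5
Weighted total:
  Peer review 63 × 0.13 = 8.19
  Participation 77 × 0.16 = 12.32
  Assignments 53 × 0.52 = 27.56
  Presentations 68.5 × 0.19 = 13.015
Sum = 61.085
61.085 < 75 → No Credit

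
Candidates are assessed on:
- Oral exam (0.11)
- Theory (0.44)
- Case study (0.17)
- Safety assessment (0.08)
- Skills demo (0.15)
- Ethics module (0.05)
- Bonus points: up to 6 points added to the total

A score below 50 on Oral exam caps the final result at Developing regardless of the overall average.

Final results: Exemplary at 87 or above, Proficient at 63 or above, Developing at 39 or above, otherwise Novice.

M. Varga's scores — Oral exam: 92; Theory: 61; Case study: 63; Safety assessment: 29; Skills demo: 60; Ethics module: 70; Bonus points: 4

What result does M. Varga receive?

Oral exam score 92 ≥ 50: minimum met.
Weighted total:
  Oral exam 92 × 0.11 = 10.12
  Theory 61 × 0.44 = 26.84
  Case study 63 × 0.17 = 10.71
  Safety assessment 29 × 0.08 = 2.32
  Skills demo 60 × 0.15 = 9
  Ethics module 70 × 0.05 = 3.5
Sum = 62.49
Bonus points: 62.49 + 4 = 66.49
66.49 is ≥ 63 and < 87 → Proficient

Proficient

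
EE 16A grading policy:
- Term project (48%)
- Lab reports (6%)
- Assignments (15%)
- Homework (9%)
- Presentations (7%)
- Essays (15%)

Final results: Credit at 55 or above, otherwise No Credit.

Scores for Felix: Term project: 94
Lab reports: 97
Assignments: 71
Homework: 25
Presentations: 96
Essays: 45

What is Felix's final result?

Weighted total:
  Term project 94 × 0.48 = 45.12
  Lab reports 97 × 0.06 = 5.82
  Assignments 71 × 0.15 = 10.65
  Homework 25 × 0.09 = 2.25
  Presentations 96 × 0.07 = 6.72
  Essays 45 × 0.15 = 6.75
Sum = 77.31
77.31 ≥ 55 → Credit

Credit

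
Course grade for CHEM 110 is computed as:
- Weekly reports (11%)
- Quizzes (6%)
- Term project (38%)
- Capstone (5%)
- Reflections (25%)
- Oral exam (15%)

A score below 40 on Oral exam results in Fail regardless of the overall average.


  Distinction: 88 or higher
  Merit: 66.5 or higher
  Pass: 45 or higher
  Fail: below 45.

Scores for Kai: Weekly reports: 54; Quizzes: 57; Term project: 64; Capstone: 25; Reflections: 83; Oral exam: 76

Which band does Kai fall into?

Merit

Oral exam score 76 ≥ 40: minimum met.
Weighted total:
  Weekly reports 54 × 0.11 = 5.94
  Quizzes 57 × 0.06 = 3.42
  Term project 64 × 0.38 = 24.32
  Capstone 25 × 0.05 = 1.25
  Reflections 83 × 0.25 = 20.75
  Oral exam 76 × 0.15 = 11.4
Sum = 67.08
67.08 is ≥ 66.5 and < 88 → Merit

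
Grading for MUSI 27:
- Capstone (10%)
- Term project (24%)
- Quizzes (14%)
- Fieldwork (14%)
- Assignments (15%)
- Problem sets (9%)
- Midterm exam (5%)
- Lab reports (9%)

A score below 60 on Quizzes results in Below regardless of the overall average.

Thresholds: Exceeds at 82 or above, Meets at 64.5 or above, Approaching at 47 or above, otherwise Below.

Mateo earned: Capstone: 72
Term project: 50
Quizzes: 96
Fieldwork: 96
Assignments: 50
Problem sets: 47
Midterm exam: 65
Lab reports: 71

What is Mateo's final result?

Meets

Quizzes score 96 ≥ 60: minimum met.
Weighted total:
  Capstone 72 × 0.1 = 7.2
  Term project 50 × 0.24 = 12
  Quizzes 96 × 0.14 = 13.44
  Fieldwork 96 × 0.14 = 13.44
  Assignments 50 × 0.15 = 7.5
  Problem sets 47 × 0.09 = 4.23
  Midterm exam 65 × 0.05 = 3.25
  Lab reports 71 × 0.09 = 6.39
Sum = 67.45
67.45 is ≥ 64.5 and < 82 → Meets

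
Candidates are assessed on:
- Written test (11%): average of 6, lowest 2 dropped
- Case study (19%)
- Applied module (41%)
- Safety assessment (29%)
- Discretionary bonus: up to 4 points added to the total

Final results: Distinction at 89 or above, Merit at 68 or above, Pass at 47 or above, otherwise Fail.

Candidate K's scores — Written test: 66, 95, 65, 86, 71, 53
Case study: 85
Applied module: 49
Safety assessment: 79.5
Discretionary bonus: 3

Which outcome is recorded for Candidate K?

Merit

Written test: drop 53, 65 → average of remaining 4 = 318/4 = 79.5
Weighted total:
  Written test 79.5 × 0.11 = 8.745
  Case study 85 × 0.19 = 16.15
  Applied module 49 × 0.41 = 20.09
  Safety assessment 79.5 × 0.29 = 23.055
Sum = 68.04
Discretionary bonus: 68.04 + 3 = 71.04
71.04 is ≥ 68 and < 89 → Merit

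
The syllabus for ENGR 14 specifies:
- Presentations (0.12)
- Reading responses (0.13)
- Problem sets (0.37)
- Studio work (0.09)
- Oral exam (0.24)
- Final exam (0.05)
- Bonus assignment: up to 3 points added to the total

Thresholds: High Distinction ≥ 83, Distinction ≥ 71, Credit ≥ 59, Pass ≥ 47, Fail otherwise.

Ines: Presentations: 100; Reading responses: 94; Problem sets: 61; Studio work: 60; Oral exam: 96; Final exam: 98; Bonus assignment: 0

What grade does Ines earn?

Weighted total:
  Presentations 100 × 0.12 = 12
  Reading responses 94 × 0.13 = 12.22
  Problem sets 61 × 0.37 = 22.57
  Studio work 60 × 0.09 = 5.4
  Oral exam 96 × 0.24 = 23.04
  Final exam 98 × 0.05 = 4.9
Sum = 80.13
Bonus assignment: 80.13 + 0 = 80.13
80.13 is ≥ 71 and < 83 → Distinction

Distinction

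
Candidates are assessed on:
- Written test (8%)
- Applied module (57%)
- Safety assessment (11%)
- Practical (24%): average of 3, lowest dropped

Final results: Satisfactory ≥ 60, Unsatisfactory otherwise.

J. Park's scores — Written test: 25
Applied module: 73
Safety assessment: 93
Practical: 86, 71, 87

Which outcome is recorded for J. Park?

Satisfactory

Practical: drop 71 → average of remaining 2 = 173/2 = 86.5
Weighted total:
  Written test 25 × 0.08 = 2
  Applied module 73 × 0.57 = 41.61
  Safety assessment 93 × 0.11 = 10.23
  Practical 86.5 × 0.24 = 20.76
Sum = 74.6
74.6 ≥ 60 → Satisfactory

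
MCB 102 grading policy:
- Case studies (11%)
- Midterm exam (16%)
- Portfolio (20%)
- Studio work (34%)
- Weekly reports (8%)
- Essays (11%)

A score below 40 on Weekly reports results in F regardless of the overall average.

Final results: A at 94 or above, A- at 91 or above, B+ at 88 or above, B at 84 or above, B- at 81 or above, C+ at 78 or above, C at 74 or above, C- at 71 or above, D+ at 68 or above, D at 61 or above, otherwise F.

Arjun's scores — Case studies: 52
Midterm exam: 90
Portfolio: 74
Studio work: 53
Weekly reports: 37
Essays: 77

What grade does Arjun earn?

F

Weekly reports score 37 < 40: minimum not met.
Weighted total:
  Case studies 52 × 0.11 = 5.72
  Midterm exam 90 × 0.16 = 14.4
  Portfolio 74 × 0.2 = 14.8
  Studio work 53 × 0.34 = 18.02
  Weekly reports 37 × 0.08 = 2.96
  Essays 77 × 0.11 = 8.47
Sum = 64.37
Because the Weekly reports minimum was not met, the result is F.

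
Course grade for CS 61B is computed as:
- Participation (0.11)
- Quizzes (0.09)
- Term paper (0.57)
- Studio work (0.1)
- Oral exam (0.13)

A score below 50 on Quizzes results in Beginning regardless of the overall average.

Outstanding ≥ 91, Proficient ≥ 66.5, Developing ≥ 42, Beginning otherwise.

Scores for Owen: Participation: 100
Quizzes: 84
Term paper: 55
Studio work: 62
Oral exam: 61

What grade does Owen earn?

Developing

Quizzes score 84 ≥ 50: minimum met.
Weighted total:
  Participation 100 × 0.11 = 11
  Quizzes 84 × 0.09 = 7.56
  Term paper 55 × 0.57 = 31.35
  Studio work 62 × 0.1 = 6.2
  Oral exam 61 × 0.13 = 7.93
Sum = 64.04
64.04 is ≥ 42 and < 66.5 → Developing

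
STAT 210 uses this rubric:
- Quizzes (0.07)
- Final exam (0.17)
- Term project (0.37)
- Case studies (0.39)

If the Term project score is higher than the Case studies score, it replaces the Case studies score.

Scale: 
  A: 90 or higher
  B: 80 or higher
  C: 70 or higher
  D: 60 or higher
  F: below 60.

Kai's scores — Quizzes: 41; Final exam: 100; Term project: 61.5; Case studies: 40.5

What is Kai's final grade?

Term project (61.5) > Case studies (40.5), so Case studies counts as 61.5.
Weighted total:
  Quizzes 41 × 0.07 = 2.87
  Final exam 100 × 0.17 = 17
  Term project 61.5 × 0.37 = 22.755
  Case studies 61.5 × 0.39 = 23.985
Sum = 66.61
66.61 is ≥ 60 and < 70 → D

D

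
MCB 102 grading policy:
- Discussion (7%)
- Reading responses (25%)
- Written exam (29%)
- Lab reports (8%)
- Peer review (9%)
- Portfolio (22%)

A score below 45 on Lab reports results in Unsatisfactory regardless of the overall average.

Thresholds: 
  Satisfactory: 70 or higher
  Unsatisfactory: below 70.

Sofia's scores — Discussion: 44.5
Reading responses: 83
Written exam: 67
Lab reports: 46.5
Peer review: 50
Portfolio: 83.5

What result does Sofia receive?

Unsatisfactory

Lab reports score 46.5 ≥ 45: minimum met.
Weighted total:
  Discussion 44.5 × 0.07 = 3.115
  Reading responses 83 × 0.25 = 20.75
  Written exam 67 × 0.29 = 19.43
  Lab reports 46.5 × 0.08 = 3.72
  Peer review 50 × 0.09 = 4.5
  Portfolio 83.5 × 0.22 = 18.37
Sum = 69.885
69.885 < 70 → Unsatisfactory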